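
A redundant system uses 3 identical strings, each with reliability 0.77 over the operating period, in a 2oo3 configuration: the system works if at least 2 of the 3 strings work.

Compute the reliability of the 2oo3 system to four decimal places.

R = Σ_{i=2}^{3} C(3,i) p^i (1−p)^{3−i} with p = 0.77
C(3,2)·0.77^2·0.23^1 = 0.409101
C(3,3)·0.77^3·0.23^0 = 0.456533
Sum = 0.8656

0.8656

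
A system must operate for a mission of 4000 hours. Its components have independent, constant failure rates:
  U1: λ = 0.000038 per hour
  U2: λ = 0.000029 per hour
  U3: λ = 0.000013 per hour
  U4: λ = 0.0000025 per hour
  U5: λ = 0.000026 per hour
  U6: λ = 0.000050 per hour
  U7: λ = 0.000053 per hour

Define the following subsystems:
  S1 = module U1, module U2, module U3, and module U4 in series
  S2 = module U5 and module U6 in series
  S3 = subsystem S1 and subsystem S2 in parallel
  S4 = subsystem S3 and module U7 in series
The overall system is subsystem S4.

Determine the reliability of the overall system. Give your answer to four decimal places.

0.7494

R(U1) = exp(−0.000038 × 4000) = 0.858988
R(U2) = exp(−0.000029 × 4000) = 0.890475
R(U3) = exp(−0.000013 × 4000) = 0.949329
R(U4) = exp(−0.0000025 × 4000) = 0.990050
R(U5) = exp(−0.000026 × 4000) = 0.901225
R(U6) = exp(−0.000050 × 4000) = 0.818731
R(U7) = exp(−0.000053 × 4000) = 0.808965
Series (U1, U2, U3, and U4): 0.858988 × 0.890475 × 0.949329 × 0.990050 = 0.718924
Series (U5 and U6): 0.901225 × 0.818731 = 0.737861
Parallel ([0.718924] and [0.737861]): 1 − (1 − 0.718924)(1 − 0.737861) = 0.926319
Series ([0.926319] and U7): 0.926319 × 0.808965 = 0.7494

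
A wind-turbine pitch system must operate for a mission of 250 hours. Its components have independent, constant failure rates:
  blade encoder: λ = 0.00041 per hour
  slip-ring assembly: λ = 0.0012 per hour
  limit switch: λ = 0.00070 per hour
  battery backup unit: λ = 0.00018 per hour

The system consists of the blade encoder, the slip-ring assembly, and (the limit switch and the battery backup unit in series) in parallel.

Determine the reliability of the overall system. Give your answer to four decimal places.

0.9950

R(blade encoder) = exp(−0.00041 × 250) = 0.902578
R(slip-ring assembly) = exp(−0.0012 × 250) = 0.740818
R(limit switch) = exp(−0.00070 × 250) = 0.839457
R(battery backup unit) = exp(−0.00018 × 250) = 0.955997
Series (limit switch and battery backup unit): 0.839457 × 0.955997 = 0.802518
Parallel (blade encoder, slip-ring assembly, and [0.802518]): 1 − (1 − 0.902578)(1 − 0.740818)(1 − 0.802518) = 0.9950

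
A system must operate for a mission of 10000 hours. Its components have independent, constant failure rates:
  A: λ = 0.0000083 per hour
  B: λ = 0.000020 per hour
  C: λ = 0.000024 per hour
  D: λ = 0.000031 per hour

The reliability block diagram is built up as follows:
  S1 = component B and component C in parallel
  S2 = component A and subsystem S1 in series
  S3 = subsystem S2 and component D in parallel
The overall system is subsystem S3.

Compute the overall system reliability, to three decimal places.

0.969

R(A) = exp(−0.0000083 × 10000) = 0.92035
R(B) = exp(−0.000020 × 10000) = 0.81873
R(C) = exp(−0.000024 × 10000) = 0.78663
R(D) = exp(−0.000031 × 10000) = 0.73345
Parallel (B and C): 1 − (1 − 0.81873)(1 − 0.78663) = 0.96132
Series (A and [0.96132]): 0.92035 × 0.96132 = 0.88475
Parallel ([0.88475] and D): 1 − (1 − 0.88475)(1 − 0.73345) = 0.969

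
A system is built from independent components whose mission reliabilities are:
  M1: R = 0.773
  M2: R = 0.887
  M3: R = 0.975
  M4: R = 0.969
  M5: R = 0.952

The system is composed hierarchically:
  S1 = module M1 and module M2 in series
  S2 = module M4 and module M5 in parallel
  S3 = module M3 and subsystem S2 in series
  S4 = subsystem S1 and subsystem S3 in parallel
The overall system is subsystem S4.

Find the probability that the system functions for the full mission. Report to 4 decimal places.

0.9917

Series (M1 and M2): 0.773000 × 0.887000 = 0.685651
Parallel (M4 and M5): 1 − (1 − 0.969000)(1 − 0.952000) = 0.998512
Series (M3 and [0.998512]): 0.975000 × 0.998512 = 0.973549
Parallel ([0.685651] and [0.973549]): 1 − (1 − 0.685651)(1 − 0.973549) = 0.9917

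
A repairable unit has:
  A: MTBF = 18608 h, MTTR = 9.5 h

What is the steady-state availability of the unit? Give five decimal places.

A(A) = MTBF/(MTBF+MTTR) = 18608/(18608+9.5) = 0.99949

0.99949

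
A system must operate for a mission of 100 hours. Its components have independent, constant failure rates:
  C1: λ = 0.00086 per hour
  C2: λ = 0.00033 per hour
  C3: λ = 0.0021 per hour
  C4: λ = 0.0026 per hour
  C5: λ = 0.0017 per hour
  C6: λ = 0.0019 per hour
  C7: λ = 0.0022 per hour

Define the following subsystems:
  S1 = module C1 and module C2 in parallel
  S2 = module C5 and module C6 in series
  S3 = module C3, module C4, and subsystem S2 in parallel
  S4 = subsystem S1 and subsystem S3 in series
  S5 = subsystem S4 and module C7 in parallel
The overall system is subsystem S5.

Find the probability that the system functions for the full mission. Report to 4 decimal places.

R(C1) = exp(−0.00086 × 100) = 0.917594
R(C2) = exp(−0.00033 × 100) = 0.967539
R(C3) = exp(−0.0021 × 100) = 0.810584
R(C4) = exp(−0.0026 × 100) = 0.771052
R(C5) = exp(−0.0017 × 100) = 0.843665
R(C6) = exp(−0.0019 × 100) = 0.826959
R(C7) = exp(−0.0022 × 100) = 0.802519
Parallel (C1 and C2): 1 − (1 − 0.917594)(1 − 0.967539) = 0.997325
Series (C5 and C6): 0.843665 × 0.826959 = 0.697676
Parallel (C3, C4, and [0.697676]): 1 − (1 − 0.810584)(1 − 0.771052)(1 − 0.697676) = 0.986889
Series ([0.997325] and [0.986889]): 0.997325 × 0.986889 = 0.984249
Parallel ([0.984249] and C7): 1 − (1 − 0.984249)(1 − 0.802519) = 0.9969

0.9969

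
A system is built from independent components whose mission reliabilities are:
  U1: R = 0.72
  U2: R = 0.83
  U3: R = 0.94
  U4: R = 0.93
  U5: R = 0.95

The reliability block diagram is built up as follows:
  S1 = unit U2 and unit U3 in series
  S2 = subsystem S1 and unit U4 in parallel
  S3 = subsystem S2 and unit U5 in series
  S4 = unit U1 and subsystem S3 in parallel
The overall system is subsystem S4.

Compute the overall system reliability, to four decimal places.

Series (U2 and U3): 0.830000 × 0.940000 = 0.780200
Parallel ([0.780200] and U4): 1 − (1 − 0.780200)(1 − 0.930000) = 0.984614
Series ([0.984614] and U5): 0.984614 × 0.950000 = 0.935383
Parallel (U1 and [0.935383]): 1 − (1 − 0.720000)(1 − 0.935383) = 0.9819

0.9819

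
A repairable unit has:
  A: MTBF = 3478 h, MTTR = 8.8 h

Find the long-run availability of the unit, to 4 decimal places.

A(A) = MTBF/(MTBF+MTTR) = 3478/(3478+8.8) = 0.9975

0.9975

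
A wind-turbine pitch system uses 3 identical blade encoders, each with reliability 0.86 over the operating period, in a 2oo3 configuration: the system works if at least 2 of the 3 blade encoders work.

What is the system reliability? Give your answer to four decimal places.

0.9467

R = Σ_{i=2}^{3} C(3,i) p^i (1−p)^{3−i} with p = 0.86
C(3,2)·0.86^2·0.14^1 = 0.310632
C(3,3)·0.86^3·0.14^0 = 0.636056
Sum = 0.9467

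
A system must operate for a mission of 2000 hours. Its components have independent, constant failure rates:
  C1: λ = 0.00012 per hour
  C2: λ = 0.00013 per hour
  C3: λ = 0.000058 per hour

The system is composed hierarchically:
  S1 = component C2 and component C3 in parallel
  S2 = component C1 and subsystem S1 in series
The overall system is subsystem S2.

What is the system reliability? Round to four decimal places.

R(C1) = exp(−0.00012 × 2000) = 0.786628
R(C2) = exp(−0.00013 × 2000) = 0.771052
R(C3) = exp(−0.000058 × 2000) = 0.890475
Parallel (C2 and C3): 1 − (1 − 0.771052)(1 − 0.890475) = 0.974924
Series (C1 and [0.974924]): 0.786628 × 0.974924 = 0.7669

0.7669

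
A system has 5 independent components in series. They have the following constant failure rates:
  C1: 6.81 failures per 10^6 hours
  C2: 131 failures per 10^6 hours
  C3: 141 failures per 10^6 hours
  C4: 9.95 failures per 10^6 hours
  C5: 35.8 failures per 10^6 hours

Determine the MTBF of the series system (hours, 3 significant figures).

3080

Series of exponential components: λ_sys = Σ λ_i
λ_sys = 0.00000681 + 0.000131 + 0.000141 + 0.00000995 + 0.0000358 = 3.2456e-04 /h
MTBF = 1 / λ_sys = 3080 h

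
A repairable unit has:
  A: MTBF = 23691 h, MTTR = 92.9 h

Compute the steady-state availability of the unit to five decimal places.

0.99609

A(A) = MTBF/(MTBF+MTTR) = 23691/(23691+92.9) = 0.99609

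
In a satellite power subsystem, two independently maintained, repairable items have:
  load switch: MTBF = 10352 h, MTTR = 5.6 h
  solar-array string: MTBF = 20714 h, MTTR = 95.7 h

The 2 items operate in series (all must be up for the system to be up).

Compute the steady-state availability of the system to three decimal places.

A(load switch) = MTBF/(MTBF+MTTR) = 10352/(10352+5.6) = 0.999459
A(solar-array string) = MTBF/(MTBF+MTTR) = 20714/(20714+95.7) = 0.995401
Series availability: 0.999459 × 0.995401 = 0.995

0.995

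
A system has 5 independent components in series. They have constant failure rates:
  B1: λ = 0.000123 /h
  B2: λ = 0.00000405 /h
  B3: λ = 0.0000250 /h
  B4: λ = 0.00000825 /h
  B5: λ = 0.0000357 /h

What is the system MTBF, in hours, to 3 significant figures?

5100

Series of exponential components: λ_sys = Σ λ_i
λ_sys = 0.000123 + 0.00000405 + 0.0000250 + 0.00000825 + 0.0000357 = 1.9600e-04 /h
MTBF = 1 / λ_sys = 5100 h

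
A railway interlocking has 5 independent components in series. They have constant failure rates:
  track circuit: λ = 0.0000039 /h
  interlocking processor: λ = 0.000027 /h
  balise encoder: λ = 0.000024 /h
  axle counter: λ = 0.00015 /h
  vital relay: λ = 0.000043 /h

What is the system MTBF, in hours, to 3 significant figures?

Series of exponential components: λ_sys = Σ λ_i
λ_sys = 0.0000039 + 0.000027 + 0.000024 + 0.00015 + 0.000043 = 2.4790e-04 /h
MTBF = 1 / λ_sys = 4030 h

4030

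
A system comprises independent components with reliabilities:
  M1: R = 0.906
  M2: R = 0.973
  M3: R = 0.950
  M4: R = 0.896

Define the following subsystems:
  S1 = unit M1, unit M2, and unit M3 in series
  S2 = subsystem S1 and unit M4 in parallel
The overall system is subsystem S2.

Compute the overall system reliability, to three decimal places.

0.983

Series (M1, M2, and M3): 0.90600 × 0.97300 × 0.95000 = 0.83746
Parallel ([0.83746] and M4): 1 − (1 − 0.83746)(1 − 0.89600) = 0.983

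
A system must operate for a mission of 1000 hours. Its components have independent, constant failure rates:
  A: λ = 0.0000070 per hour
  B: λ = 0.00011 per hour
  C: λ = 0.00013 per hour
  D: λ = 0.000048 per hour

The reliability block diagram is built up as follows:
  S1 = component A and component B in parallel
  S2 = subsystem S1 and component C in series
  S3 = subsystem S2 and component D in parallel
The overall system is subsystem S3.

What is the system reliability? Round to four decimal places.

R(A) = exp(−0.0000070 × 1000) = 0.993024
R(B) = exp(−0.00011 × 1000) = 0.895834
R(C) = exp(−0.00013 × 1000) = 0.878095
R(D) = exp(−0.000048 × 1000) = 0.953134
Parallel (A and B): 1 − (1 − 0.993024)(1 − 0.895834) = 0.999273
Series ([0.999273] and C): 0.999273 × 0.878095 = 0.877457
Parallel ([0.877457] and D): 1 − (1 − 0.877457)(1 − 0.953134) = 0.9943

0.9943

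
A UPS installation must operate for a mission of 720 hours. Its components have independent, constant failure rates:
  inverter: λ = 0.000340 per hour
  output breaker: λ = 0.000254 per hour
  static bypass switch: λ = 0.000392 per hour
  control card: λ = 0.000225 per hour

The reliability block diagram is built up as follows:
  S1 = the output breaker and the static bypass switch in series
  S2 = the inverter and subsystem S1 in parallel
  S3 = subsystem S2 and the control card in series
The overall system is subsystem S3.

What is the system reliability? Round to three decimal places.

R(inverter) = exp(−0.000340 × 720) = 0.78286
R(output breaker) = exp(−0.000254 × 720) = 0.83287
R(static bypass switch) = exp(−0.000392 × 720) = 0.75409
R(control card) = exp(−0.000225 × 720) = 0.85044
Series (output breaker and static bypass switch): 0.83287 × 0.75409 = 0.62806
Parallel (inverter and [0.62806]): 1 − (1 − 0.78286)(1 − 0.62806) = 0.91924
Series ([0.91924] and control card): 0.91924 × 0.85044 = 0.782

0.782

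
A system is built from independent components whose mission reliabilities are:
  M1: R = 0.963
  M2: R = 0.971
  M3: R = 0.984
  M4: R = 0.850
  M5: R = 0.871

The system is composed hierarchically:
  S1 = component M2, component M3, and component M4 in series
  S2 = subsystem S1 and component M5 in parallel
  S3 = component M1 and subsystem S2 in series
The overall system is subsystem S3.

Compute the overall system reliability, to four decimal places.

0.9397

Series (M2, M3, and M4): 0.971000 × 0.984000 × 0.850000 = 0.812144
Parallel ([0.812144] and M5): 1 − (1 − 0.812144)(1 − 0.871000) = 0.975767
Series (M1 and [0.975767]): 0.963000 × 0.975767 = 0.9397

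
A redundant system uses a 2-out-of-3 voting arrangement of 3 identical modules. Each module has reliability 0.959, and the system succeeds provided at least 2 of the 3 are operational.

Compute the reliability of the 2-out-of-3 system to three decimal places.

R = Σ_{i=2}^{3} C(3,i) p^i (1−p)^{3−i} with p = 0.959
C(3,2)·0.959^2·0.041^1 = 0.11312
C(3,3)·0.959^3·0.041^0 = 0.88197
Sum = 0.995

0.995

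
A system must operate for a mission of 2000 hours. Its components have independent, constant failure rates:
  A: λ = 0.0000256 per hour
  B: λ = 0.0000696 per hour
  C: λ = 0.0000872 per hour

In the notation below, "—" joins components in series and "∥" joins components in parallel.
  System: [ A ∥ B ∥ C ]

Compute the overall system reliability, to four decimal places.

R(A) = exp(−0.0000256 × 2000) = 0.950089
R(B) = exp(−0.0000696 × 2000) = 0.870054
R(C) = exp(−0.0000872 × 2000) = 0.839961
Parallel (A, B, and C): 1 − (1 − 0.950089)(1 − 0.870054)(1 − 0.839961) = 0.9990

0.9990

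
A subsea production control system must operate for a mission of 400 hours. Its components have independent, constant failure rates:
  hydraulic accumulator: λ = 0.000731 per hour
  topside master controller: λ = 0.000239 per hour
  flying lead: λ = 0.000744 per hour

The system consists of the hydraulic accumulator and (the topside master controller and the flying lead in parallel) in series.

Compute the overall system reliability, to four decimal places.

0.7290

R(hydraulic accumulator) = exp(−0.000731 × 400) = 0.746470
R(topside master controller) = exp(−0.000239 × 400) = 0.908827
R(flying lead) = exp(−0.000744 × 400) = 0.742598
Parallel (topside master controller and flying lead): 1 − (1 − 0.908827)(1 − 0.742598) = 0.976532
Series (hydraulic accumulator and [0.976532]): 0.746470 × 0.976532 = 0.7290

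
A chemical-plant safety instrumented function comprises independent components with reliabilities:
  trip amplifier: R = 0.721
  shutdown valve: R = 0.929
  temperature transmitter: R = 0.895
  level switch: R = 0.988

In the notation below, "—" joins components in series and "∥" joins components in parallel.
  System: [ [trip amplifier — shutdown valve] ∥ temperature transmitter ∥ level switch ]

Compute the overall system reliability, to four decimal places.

Series (trip amplifier and shutdown valve): 0.721000 × 0.929000 = 0.669809
Parallel ([0.669809], temperature transmitter, and level switch): 1 − (1 − 0.669809)(1 − 0.895000)(1 − 0.988000) = 0.9996

0.9996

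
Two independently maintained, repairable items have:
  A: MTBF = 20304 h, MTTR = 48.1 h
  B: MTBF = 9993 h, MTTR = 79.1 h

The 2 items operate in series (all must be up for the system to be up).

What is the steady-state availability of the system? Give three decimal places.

A(A) = MTBF/(MTBF+MTTR) = 20304/(20304+48.1) = 0.997637
A(B) = MTBF/(MTBF+MTTR) = 9993/(9993+79.1) = 0.992147
Series availability: 0.997637 × 0.992147 = 0.990

0.990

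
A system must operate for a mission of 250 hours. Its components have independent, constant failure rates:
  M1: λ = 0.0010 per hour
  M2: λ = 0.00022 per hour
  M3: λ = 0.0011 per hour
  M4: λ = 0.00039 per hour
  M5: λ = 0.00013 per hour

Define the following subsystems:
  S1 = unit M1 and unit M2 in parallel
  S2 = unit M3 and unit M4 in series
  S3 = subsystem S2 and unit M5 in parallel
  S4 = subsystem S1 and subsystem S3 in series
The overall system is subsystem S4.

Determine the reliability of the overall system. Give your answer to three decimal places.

0.978

R(M1) = exp(−0.0010 × 250) = 0.77880
R(M2) = exp(−0.00022 × 250) = 0.94649
R(M3) = exp(−0.0011 × 250) = 0.75957
R(M4) = exp(−0.00039 × 250) = 0.90710
R(M5) = exp(−0.00013 × 250) = 0.96802
Parallel (M1 and M2): 1 − (1 − 0.77880)(1 − 0.94649) = 0.98816
Series (M3 and M4): 0.75957 × 0.90710 = 0.68901
Parallel ([0.68901] and M5): 1 − (1 − 0.68901)(1 − 0.96802) = 0.99005
Series ([0.98816] and [0.99005]): 0.98816 × 0.99005 = 0.978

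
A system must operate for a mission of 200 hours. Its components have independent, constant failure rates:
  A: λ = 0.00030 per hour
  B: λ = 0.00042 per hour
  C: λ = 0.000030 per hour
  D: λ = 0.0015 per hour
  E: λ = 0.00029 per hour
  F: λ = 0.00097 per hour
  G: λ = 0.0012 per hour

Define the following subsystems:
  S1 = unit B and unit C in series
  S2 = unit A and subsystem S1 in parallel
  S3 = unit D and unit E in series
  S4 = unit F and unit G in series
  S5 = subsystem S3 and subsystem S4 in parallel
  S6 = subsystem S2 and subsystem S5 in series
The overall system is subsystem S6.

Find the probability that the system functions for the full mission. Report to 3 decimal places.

0.890

R(A) = exp(−0.00030 × 200) = 0.94176
R(B) = exp(−0.00042 × 200) = 0.91943
R(C) = exp(−0.000030 × 200) = 0.99402
R(D) = exp(−0.0015 × 200) = 0.74082
R(E) = exp(−0.00029 × 200) = 0.94365
R(F) = exp(−0.00097 × 200) = 0.82366
R(G) = exp(−0.0012 × 200) = 0.78663
Series (B and C): 0.91943 × 0.99402 = 0.91393
Parallel (A and [0.91393]): 1 − (1 − 0.94176)(1 − 0.91393) = 0.99499
Series (D and E): 0.74082 × 0.94365 = 0.69907
Series (F and G): 0.82366 × 0.78663 = 0.64792
Parallel ([0.69907] and [0.64792]): 1 − (1 − 0.69907)(1 − 0.64792) = 0.89405
Series ([0.99499] and [0.89405]): 0.99499 × 0.89405 = 0.890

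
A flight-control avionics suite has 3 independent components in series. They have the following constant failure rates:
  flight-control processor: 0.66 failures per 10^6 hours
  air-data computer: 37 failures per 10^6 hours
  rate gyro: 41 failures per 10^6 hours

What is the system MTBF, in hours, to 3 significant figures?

12700

Series of exponential components: λ_sys = Σ λ_i
λ_sys = 0.00000066 + 0.000037 + 0.000041 = 7.8660e-05 /h
MTBF = 1 / λ_sys = 12700 h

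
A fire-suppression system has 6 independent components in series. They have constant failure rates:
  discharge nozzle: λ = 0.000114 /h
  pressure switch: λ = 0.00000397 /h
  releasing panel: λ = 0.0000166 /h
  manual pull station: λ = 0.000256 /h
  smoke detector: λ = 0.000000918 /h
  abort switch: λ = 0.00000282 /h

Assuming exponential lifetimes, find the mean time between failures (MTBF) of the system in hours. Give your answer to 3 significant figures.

2540

Series of exponential components: λ_sys = Σ λ_i
λ_sys = 0.000114 + 0.00000397 + 0.0000166 + 0.000256 + 0.000000918 + 0.00000282 = 3.9431e-04 /h
MTBF = 1 / λ_sys = 2540 h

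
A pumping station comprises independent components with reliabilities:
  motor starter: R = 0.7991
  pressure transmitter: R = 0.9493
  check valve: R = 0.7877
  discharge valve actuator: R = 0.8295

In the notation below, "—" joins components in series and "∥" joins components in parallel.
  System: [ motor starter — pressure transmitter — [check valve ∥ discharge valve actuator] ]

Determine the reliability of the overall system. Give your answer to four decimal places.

0.7311

Parallel (check valve and discharge valve actuator): 1 − (1 − 0.787700)(1 − 0.829500) = 0.963803
Series (motor starter, pressure transmitter, and [0.963803]): 0.799100 × 0.949300 × 0.963803 = 0.7311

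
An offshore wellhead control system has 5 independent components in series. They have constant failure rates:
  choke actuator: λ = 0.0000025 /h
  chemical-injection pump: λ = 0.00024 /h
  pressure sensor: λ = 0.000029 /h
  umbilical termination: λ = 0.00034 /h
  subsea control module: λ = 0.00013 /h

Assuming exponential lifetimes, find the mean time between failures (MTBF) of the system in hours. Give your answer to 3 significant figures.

Series of exponential components: λ_sys = Σ λ_i
λ_sys = 0.0000025 + 0.00024 + 0.000029 + 0.00034 + 0.00013 = 7.4150e-04 /h
MTBF = 1 / λ_sys = 1350 h

1350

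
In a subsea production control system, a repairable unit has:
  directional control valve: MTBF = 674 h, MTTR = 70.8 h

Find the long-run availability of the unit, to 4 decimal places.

0.9049

A(directional control valve) = MTBF/(MTBF+MTTR) = 674/(674+70.8) = 0.9049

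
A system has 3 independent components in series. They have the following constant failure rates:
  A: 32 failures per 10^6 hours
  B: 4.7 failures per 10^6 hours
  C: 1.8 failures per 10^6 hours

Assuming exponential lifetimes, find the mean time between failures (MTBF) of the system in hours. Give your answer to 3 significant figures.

Series of exponential components: λ_sys = Σ λ_i
λ_sys = 0.000032 + 0.0000047 + 0.0000018 = 3.8500e-05 /h
MTBF = 1 / λ_sys = 26000 h

26000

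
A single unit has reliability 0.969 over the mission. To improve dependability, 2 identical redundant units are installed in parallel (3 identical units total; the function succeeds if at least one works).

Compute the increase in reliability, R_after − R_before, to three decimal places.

0.031

R_before = 0.969
R_after = 1 − (1 − 0.969)^3 = 1.000
ΔR = 1.000 − 0.969 = 0.031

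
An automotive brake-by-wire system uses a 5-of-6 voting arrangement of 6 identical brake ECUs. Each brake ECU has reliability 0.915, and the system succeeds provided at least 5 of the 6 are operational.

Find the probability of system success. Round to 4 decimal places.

0.9139

R = Σ_{i=5}^{6} C(6,i) p^i (1−p)^{6−i} with p = 0.915
C(6,5)·0.915^5·0.085^1 = 0.327096
C(6,6)·0.915^6·0.085^0 = 0.586849
Sum = 0.9139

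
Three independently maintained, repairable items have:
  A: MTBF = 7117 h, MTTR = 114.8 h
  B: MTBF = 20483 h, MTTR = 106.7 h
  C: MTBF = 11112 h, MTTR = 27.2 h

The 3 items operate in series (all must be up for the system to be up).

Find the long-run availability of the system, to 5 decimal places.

0.97664

A(A) = MTBF/(MTBF+MTTR) = 7117/(7117+114.8) = 0.984126
A(B) = MTBF/(MTBF+MTTR) = 20483/(20483+106.7) = 0.994818
A(C) = MTBF/(MTBF+MTTR) = 11112/(11112+27.2) = 0.997558
Series availability: 0.984126 × 0.994818 × 0.997558 = 0.97664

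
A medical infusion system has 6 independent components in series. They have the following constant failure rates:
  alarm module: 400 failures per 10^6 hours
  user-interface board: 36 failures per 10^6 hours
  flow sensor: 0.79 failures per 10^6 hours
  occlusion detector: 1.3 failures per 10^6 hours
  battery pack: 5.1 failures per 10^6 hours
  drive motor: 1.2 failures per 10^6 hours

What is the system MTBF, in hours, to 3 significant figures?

Series of exponential components: λ_sys = Σ λ_i
λ_sys = 0.00040 + 0.000036 + 0.00000079 + 0.0000013 + 0.0000051 + 0.0000012 = 4.4439e-04 /h
MTBF = 1 / λ_sys = 2250 h

2250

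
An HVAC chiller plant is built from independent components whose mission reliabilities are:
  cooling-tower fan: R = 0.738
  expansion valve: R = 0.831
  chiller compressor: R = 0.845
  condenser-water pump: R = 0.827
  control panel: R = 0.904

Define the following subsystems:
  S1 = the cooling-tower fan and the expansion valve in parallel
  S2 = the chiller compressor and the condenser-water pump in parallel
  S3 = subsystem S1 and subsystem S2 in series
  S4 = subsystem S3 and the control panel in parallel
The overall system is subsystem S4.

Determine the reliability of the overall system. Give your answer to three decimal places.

0.993

Parallel (cooling-tower fan and expansion valve): 1 − (1 − 0.73800)(1 − 0.83100) = 0.95572
Parallel (chiller compressor and condenser-water pump): 1 − (1 − 0.84500)(1 − 0.82700) = 0.97319
Series ([0.95572] and [0.97319]): 0.95572 × 0.97319 = 0.93010
Parallel ([0.93010] and control panel): 1 − (1 − 0.93010)(1 − 0.90400) = 0.993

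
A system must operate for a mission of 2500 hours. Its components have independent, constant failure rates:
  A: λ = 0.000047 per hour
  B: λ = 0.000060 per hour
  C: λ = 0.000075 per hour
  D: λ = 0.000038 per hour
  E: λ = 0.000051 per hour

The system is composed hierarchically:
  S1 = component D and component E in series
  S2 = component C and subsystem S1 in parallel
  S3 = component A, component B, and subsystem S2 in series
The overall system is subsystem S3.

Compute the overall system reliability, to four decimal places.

R(A) = exp(−0.000047 × 2500) = 0.889141
R(B) = exp(−0.000060 × 2500) = 0.860708
R(C) = exp(−0.000075 × 2500) = 0.829029
R(D) = exp(−0.000038 × 2500) = 0.909373
R(E) = exp(−0.000051 × 2500) = 0.880293
Series (D and E): 0.909373 × 0.880293 = 0.800515
Parallel (C and [0.800515]): 1 − (1 − 0.829029)(1 − 0.800515) = 0.965894
Series (A, B, and [0.965894]): 0.889141 × 0.860708 × 0.965894 = 0.7392

0.7392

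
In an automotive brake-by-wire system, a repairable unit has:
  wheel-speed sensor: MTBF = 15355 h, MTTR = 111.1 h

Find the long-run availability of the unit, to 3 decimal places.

0.993

A(wheel-speed sensor) = MTBF/(MTBF+MTTR) = 15355/(15355+111.1) = 0.993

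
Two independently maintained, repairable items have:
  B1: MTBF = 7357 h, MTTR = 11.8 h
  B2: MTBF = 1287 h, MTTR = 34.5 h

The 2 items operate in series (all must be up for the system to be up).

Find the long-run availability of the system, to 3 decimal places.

0.972

A(B1) = MTBF/(MTBF+MTTR) = 7357/(7357+11.8) = 0.998399
A(B2) = MTBF/(MTBF+MTTR) = 1287/(1287+34.5) = 0.973893
Series availability: 0.998399 × 0.973893 = 0.972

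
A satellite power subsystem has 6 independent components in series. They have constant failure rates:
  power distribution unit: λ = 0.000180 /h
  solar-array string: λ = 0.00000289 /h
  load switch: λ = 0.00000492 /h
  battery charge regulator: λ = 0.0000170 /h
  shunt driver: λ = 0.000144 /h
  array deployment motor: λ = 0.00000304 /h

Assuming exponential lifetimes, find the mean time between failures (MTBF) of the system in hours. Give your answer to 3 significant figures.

2840

Series of exponential components: λ_sys = Σ λ_i
λ_sys = 0.000180 + 0.00000289 + 0.00000492 + 0.0000170 + 0.000144 + 0.00000304 = 3.5185e-04 /h
MTBF = 1 / λ_sys = 2840 h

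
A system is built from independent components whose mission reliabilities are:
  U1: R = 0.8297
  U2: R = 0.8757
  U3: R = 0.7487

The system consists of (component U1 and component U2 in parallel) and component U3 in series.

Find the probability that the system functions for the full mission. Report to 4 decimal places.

Parallel (U1 and U2): 1 − (1 − 0.829700)(1 − 0.875700) = 0.978832
Series ([0.978832] and U3): 0.978832 × 0.748700 = 0.7329

0.7329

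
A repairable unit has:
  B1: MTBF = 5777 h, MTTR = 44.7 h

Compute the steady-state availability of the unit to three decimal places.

0.992

A(B1) = MTBF/(MTBF+MTTR) = 5777/(5777+44.7) = 0.992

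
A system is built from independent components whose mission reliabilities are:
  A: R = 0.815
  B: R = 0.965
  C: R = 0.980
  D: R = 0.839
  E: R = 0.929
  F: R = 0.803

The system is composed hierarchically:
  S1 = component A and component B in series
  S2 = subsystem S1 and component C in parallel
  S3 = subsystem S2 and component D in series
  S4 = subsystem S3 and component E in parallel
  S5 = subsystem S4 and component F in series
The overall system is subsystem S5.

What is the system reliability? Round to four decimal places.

0.7936

Series (A and B): 0.815000 × 0.965000 = 0.786475
Parallel ([0.786475] and C): 1 − (1 − 0.786475)(1 − 0.980000) = 0.995730
Series ([0.995730] and D): 0.995730 × 0.839000 = 0.835417
Parallel ([0.835417] and E): 1 − (1 − 0.835417)(1 − 0.929000) = 0.988315
Series ([0.988315] and F): 0.988315 × 0.803000 = 0.7936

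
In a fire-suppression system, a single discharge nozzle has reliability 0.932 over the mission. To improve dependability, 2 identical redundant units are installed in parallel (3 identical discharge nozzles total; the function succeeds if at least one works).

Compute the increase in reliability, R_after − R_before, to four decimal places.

R_before = 0.932
R_after = 1 − (1 − 0.932)^3 = 0.9997
ΔR = 0.9997 − 0.932 = 0.0677

0.0677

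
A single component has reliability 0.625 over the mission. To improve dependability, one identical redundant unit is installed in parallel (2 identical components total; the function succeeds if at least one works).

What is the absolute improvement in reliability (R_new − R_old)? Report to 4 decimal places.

R_before = 0.625
R_after = 1 − (1 − 0.625)^2 = 0.8594
ΔR = 0.8594 − 0.625 = 0.2344

0.2344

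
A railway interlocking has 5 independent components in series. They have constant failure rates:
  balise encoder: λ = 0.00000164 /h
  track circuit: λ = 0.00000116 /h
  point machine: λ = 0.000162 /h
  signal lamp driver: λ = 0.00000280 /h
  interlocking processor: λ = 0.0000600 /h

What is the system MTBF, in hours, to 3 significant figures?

4390

Series of exponential components: λ_sys = Σ λ_i
λ_sys = 0.00000164 + 0.00000116 + 0.000162 + 0.00000280 + 0.0000600 = 2.2760e-04 /h
MTBF = 1 / λ_sys = 4390 h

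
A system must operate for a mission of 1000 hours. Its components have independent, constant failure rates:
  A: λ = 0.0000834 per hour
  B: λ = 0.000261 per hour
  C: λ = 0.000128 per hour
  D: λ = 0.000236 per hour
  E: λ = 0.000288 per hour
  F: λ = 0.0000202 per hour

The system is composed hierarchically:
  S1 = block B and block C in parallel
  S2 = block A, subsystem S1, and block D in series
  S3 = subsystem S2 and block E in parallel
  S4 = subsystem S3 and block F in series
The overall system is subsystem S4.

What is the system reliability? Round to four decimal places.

0.9080

R(A) = exp(−0.0000834 × 1000) = 0.919983
R(B) = exp(−0.000261 × 1000) = 0.770281
R(C) = exp(−0.000128 × 1000) = 0.879853
R(D) = exp(−0.000236 × 1000) = 0.789781
R(E) = exp(−0.000288 × 1000) = 0.749762
R(F) = exp(−0.0000202 × 1000) = 0.980003
Parallel (B and C): 1 − (1 − 0.770281)(1 − 0.879853) = 0.972400
Series (A, [0.972400], and D): 0.919983 × 0.972400 × 0.789781 = 0.706531
Parallel ([0.706531] and E): 1 − (1 − 0.706531)(1 − 0.749762) = 0.926563
Series ([0.926563] and F): 0.926563 × 0.980003 = 0.9080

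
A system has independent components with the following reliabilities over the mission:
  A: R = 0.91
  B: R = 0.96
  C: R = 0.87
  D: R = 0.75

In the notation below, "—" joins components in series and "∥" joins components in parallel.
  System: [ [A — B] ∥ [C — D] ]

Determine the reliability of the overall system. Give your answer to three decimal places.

Series (A and B): 0.91000 × 0.96000 = 0.87360
Series (C and D): 0.87000 × 0.75000 = 0.65250
Parallel ([0.87360] and [0.65250]): 1 − (1 − 0.87360)(1 − 0.65250) = 0.956

0.956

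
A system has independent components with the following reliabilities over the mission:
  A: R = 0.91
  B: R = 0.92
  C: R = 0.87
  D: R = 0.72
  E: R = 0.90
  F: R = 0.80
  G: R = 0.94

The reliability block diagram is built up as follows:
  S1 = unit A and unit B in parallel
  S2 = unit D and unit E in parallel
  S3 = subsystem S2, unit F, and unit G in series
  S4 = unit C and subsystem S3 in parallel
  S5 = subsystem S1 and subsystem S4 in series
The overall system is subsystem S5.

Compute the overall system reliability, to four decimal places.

0.9581

Parallel (A and B): 1 − (1 − 0.910000)(1 − 0.920000) = 0.992800
Parallel (D and E): 1 − (1 − 0.720000)(1 − 0.900000) = 0.972000
Series ([0.972000], F, and G): 0.972000 × 0.800000 × 0.940000 = 0.730944
Parallel (C and [0.730944]): 1 − (1 − 0.870000)(1 − 0.730944) = 0.965023
Series ([0.992800] and [0.965023]): 0.992800 × 0.965023 = 0.9581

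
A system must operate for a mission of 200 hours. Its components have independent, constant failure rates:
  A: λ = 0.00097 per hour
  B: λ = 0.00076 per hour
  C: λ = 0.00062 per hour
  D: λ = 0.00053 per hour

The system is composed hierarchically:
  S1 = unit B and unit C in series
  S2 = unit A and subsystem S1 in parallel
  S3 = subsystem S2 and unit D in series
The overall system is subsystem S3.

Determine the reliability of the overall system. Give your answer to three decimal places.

R(A) = exp(−0.00097 × 200) = 0.82366
R(B) = exp(−0.00076 × 200) = 0.85899
R(C) = exp(−0.00062 × 200) = 0.88338
R(D) = exp(−0.00053 × 200) = 0.89942
Series (B and C): 0.85899 × 0.88338 = 0.75881
Parallel (A and [0.75881]): 1 − (1 − 0.82366)(1 − 0.75881) = 0.95747
Series ([0.95747] and D): 0.95747 × 0.89942 = 0.861

0.861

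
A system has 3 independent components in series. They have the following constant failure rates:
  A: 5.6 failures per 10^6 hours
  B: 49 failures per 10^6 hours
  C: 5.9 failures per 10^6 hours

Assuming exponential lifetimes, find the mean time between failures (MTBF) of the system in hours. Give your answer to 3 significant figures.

16500

Series of exponential components: λ_sys = Σ λ_i
λ_sys = 0.0000056 + 0.000049 + 0.0000059 = 6.0500e-05 /h
MTBF = 1 / λ_sys = 16500 h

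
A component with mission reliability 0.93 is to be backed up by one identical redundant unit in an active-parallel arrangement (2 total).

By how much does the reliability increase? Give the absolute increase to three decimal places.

0.065

R_before = 0.93
R_after = 1 − (1 − 0.93)^2 = 0.995
ΔR = 0.995 − 0.93 = 0.065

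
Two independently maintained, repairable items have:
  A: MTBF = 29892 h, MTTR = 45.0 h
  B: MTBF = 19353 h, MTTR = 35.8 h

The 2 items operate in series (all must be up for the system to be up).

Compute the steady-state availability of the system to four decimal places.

A(A) = MTBF/(MTBF+MTTR) = 29892/(29892+45.0) = 0.998497
A(B) = MTBF/(MTBF+MTTR) = 19353/(19353+35.8) = 0.998154
Series availability: 0.998497 × 0.998154 = 0.9967

0.9967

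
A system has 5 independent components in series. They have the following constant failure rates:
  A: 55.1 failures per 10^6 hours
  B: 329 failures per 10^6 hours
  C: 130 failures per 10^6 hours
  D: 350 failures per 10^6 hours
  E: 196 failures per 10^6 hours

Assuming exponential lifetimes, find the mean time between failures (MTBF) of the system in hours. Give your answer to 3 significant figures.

943

Series of exponential components: λ_sys = Σ λ_i
λ_sys = 0.0000551 + 0.000329 + 0.000130 + 0.000350 + 0.000196 = 1.0601e-03 /h
MTBF = 1 / λ_sys = 943 h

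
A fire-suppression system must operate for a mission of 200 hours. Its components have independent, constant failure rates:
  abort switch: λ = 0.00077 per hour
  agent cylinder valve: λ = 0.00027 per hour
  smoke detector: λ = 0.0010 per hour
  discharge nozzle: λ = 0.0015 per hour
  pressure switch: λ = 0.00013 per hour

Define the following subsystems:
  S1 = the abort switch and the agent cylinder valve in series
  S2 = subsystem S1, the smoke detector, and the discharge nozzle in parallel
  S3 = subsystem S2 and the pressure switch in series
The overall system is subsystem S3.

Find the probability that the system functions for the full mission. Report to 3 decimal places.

R(abort switch) = exp(−0.00077 × 200) = 0.85727
R(agent cylinder valve) = exp(−0.00027 × 200) = 0.94743
R(smoke detector) = exp(−0.0010 × 200) = 0.81873
R(discharge nozzle) = exp(−0.0015 × 200) = 0.74082
R(pressure switch) = exp(−0.00013 × 200) = 0.97434
Series (abort switch and agent cylinder valve): 0.85727 × 0.94743 = 0.81220
Parallel ([0.81220], smoke detector, and discharge nozzle): 1 − (1 − 0.81220)(1 − 0.81873)(1 − 0.74082) = 0.99118
Series ([0.99118] and pressure switch): 0.99118 × 0.97434 = 0.966

0.966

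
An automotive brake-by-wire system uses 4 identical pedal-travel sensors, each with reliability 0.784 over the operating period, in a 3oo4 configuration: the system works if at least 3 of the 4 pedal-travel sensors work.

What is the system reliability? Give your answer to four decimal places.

R = Σ_{i=3}^{4} C(4,i) p^i (1−p)^{4−i} with p = 0.784
C(4,3)·0.784^3·0.216^1 = 0.416353
C(4,4)·0.784^4·0.216^0 = 0.377802
Sum = 0.7942

0.7942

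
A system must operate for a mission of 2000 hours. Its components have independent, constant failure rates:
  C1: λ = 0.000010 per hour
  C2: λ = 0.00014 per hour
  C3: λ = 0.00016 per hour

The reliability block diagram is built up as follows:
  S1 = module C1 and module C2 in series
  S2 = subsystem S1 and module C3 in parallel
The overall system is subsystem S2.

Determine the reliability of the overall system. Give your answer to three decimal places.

R(C1) = exp(−0.000010 × 2000) = 0.98020
R(C2) = exp(−0.00014 × 2000) = 0.75578
R(C3) = exp(−0.00016 × 2000) = 0.72615
Series (C1 and C2): 0.98020 × 0.75578 = 0.74082
Parallel ([0.74082] and C3): 1 − (1 − 0.74082)(1 − 0.72615) = 0.929

0.929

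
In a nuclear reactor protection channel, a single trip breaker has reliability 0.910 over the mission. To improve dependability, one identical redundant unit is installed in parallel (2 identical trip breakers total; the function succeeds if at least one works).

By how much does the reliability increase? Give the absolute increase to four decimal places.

0.0819

R_before = 0.910
R_after = 1 − (1 − 0.910)^2 = 0.9919
ΔR = 0.9919 − 0.910 = 0.0819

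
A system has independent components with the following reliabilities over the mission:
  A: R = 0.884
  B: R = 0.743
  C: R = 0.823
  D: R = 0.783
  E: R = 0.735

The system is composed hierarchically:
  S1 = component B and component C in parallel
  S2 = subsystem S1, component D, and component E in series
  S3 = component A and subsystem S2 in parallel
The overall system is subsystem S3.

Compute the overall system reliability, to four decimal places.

0.9477

Parallel (B and C): 1 − (1 − 0.743000)(1 − 0.823000) = 0.954511
Series ([0.954511], D, and E): 0.954511 × 0.783000 × 0.735000 = 0.549326
Parallel (A and [0.549326]): 1 − (1 − 0.884000)(1 − 0.549326) = 0.9477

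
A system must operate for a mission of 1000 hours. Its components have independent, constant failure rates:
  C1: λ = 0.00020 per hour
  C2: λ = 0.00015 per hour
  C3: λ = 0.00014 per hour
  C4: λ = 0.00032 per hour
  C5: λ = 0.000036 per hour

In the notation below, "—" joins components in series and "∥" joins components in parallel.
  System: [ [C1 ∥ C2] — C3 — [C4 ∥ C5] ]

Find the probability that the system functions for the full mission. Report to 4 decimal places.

0.8392

R(C1) = exp(−0.00020 × 1000) = 0.818731
R(C2) = exp(−0.00015 × 1000) = 0.860708
R(C3) = exp(−0.00014 × 1000) = 0.869358
R(C4) = exp(−0.00032 × 1000) = 0.726149
R(C5) = exp(−0.000036 × 1000) = 0.964640
Parallel (C1 and C2): 1 − (1 − 0.818731)(1 − 0.860708) = 0.974751
Parallel (C4 and C5): 1 − (1 − 0.726149)(1 − 0.964640) = 0.990317
Series ([0.974751], C3, and [0.990317]): 0.974751 × 0.869358 × 0.990317 = 0.8392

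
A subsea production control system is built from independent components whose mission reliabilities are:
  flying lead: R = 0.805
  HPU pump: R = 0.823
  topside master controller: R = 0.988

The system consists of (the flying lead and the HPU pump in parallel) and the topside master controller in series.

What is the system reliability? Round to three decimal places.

0.954

Parallel (flying lead and HPU pump): 1 − (1 − 0.80500)(1 − 0.82300) = 0.96549
Series ([0.96549] and topside master controller): 0.96549 × 0.98800 = 0.954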